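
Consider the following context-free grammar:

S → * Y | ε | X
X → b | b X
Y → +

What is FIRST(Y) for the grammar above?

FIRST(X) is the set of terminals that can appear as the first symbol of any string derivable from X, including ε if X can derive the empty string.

We compute FIRST(Y) using the standard algorithm.
FIRST(S) = {*, b, ε}
FIRST(X) = {b}
FIRST(Y) = {+}
Therefore, FIRST(Y) = {+}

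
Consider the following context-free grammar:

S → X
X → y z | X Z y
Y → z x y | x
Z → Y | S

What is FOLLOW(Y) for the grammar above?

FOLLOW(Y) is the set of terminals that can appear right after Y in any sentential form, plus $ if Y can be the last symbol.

We compute FOLLOW(Y) using the standard algorithm.
FOLLOW(S) starts with {$}.
FIRST(S) = {y}
FIRST(X) = {y}
FIRST(Y) = {x, z}
FIRST(Z) = {x, y, z}
FOLLOW(S) = {$, y}
FOLLOW(X) = {$, x, y, z}
FOLLOW(Y) = {y}
FOLLOW(Z) = {y}
Therefore, FOLLOW(Y) = {y}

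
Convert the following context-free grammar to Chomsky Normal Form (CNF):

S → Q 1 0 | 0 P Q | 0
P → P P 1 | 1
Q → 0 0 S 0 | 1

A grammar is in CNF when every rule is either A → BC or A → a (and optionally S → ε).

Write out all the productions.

T1 → 1; T0 → 0; S → 0; P → 1; Q → 1; S → Q X0; X0 → T1 T0; S → T0 X1; X1 → P Q; P → P X2; X2 → P T1; Q → T0 X3; X3 → T0 X4; X4 → S T0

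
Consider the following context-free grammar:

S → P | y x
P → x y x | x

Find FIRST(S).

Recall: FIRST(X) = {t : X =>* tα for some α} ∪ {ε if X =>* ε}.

We compute FIRST(S) using the standard algorithm.
FIRST(P) = {x}
FIRST(S) = {x, y}
Therefore, FIRST(S) = {x, y}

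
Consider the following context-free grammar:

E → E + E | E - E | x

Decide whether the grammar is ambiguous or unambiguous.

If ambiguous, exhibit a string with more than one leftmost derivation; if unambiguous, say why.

Ambiguous - the string 'x - x - x + x - x + x' has two distinct leftmost derivations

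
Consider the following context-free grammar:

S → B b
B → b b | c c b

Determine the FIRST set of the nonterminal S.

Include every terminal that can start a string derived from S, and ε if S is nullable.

We compute FIRST(S) using the standard algorithm.
FIRST(B) = {b, c}
FIRST(S) = {b, c}
Therefore, FIRST(S) = {b, c}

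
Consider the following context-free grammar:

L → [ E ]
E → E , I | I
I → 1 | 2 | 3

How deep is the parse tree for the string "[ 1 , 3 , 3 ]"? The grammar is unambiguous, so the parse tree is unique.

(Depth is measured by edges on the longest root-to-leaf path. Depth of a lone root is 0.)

5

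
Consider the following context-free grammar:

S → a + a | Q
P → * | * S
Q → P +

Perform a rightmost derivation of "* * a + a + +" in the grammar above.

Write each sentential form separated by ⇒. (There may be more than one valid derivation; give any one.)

S ⇒ Q ⇒ P + ⇒ * S + ⇒ * Q + ⇒ * P + + ⇒ * * S + + ⇒ * * a + a + +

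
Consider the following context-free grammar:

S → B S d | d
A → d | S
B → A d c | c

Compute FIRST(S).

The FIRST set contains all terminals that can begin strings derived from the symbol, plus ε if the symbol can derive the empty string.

We compute FIRST(S) using the standard algorithm.
FIRST(A) = {c, d}
FIRST(B) = {c, d}
FIRST(S) = {c, d}
Therefore, FIRST(S) = {c, d}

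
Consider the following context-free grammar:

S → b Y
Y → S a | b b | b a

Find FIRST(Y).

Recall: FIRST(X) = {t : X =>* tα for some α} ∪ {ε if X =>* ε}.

We compute FIRST(Y) using the standard algorithm.
FIRST(S) = {b}
FIRST(Y) = {b}
Therefore, FIRST(Y) = {b}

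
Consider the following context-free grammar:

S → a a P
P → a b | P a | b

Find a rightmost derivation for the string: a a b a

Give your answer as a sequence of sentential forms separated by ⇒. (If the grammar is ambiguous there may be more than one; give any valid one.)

S ⇒ a a P ⇒ a a P a ⇒ a a b a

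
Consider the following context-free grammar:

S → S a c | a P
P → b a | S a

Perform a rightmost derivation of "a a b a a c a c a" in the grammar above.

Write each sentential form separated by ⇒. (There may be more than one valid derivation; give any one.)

S ⇒ a P ⇒ a S a ⇒ a S a c a ⇒ a S a c a c a ⇒ a a P a c a c a ⇒ a a b a a c a c a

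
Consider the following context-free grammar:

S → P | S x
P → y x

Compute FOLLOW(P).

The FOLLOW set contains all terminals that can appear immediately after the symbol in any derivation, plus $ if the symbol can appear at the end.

We compute FOLLOW(P) using the standard algorithm.
FOLLOW(S) starts with {$}.
FIRST(P) = {y}
FIRST(S) = {y}
FOLLOW(P) = {$, x}
FOLLOW(S) = {$, x}
Therefore, FOLLOW(P) = {$, x}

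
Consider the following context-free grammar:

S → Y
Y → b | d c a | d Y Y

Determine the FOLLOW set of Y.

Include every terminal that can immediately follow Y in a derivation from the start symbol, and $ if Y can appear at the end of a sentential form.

We compute FOLLOW(Y) using the standard algorithm.
FOLLOW(S) starts with {$}.
FIRST(S) = {b, d}
FIRST(Y) = {b, d}
FOLLOW(S) = {$}
FOLLOW(Y) = {$, b, d}
Therefore, FOLLOW(Y) = {$, b, d}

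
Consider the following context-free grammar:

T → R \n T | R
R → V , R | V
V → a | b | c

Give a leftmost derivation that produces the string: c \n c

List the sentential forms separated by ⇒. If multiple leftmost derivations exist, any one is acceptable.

T ⇒ R \n T ⇒ V \n T ⇒ c \n T ⇒ c \n R ⇒ c \n V ⇒ c \n c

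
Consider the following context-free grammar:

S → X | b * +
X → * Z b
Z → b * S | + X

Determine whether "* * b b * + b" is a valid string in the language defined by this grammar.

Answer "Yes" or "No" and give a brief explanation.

No - no valid derivation exists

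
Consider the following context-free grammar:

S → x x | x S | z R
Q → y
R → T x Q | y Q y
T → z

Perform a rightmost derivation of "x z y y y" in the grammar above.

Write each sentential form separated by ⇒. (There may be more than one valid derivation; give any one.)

S ⇒ x S ⇒ x z R ⇒ x z y Q y ⇒ x z y y y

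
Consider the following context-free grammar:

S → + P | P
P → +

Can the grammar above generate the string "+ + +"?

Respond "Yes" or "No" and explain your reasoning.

No - no valid derivation exists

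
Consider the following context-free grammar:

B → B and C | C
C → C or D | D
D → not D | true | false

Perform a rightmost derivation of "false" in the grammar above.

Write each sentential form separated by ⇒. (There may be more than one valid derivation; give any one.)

B ⇒ C ⇒ D ⇒ false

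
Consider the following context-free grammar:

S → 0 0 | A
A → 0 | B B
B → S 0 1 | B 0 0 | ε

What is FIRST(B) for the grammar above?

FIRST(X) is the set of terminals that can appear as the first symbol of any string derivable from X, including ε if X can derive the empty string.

We compute FIRST(B) using the standard algorithm.
FIRST(A) = {0, ε}
FIRST(B) = {0, ε}
FIRST(S) = {0, ε}
Therefore, FIRST(B) = {0, ε}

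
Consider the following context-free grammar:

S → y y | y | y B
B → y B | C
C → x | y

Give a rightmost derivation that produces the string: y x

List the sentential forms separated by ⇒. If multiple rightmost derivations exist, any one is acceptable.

S ⇒ y B ⇒ y C ⇒ y x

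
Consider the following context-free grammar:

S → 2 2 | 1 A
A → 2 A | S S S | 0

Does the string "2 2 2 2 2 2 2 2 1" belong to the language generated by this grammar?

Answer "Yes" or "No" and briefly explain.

No - no valid derivation exists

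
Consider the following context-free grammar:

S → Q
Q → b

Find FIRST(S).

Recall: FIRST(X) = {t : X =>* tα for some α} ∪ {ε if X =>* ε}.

We compute FIRST(S) using the standard algorithm.
FIRST(Q) = {b}
FIRST(S) = {b}
Therefore, FIRST(S) = {b}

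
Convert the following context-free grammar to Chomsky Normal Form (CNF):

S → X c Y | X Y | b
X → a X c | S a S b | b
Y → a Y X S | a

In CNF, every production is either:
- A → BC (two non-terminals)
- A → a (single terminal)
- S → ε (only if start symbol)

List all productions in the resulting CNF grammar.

TC → c; S → b; TA → a; TB → b; X → b; Y → a; S → X X0; X0 → TC Y; S → X Y; X → TA X1; X1 → X TC; X → S X2; X2 → TA X3; X3 → S TB; Y → TA X4; X4 → Y X5; X5 → X S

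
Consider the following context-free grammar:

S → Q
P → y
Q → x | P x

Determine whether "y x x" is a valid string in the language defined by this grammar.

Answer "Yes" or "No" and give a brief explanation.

No - no valid derivation exists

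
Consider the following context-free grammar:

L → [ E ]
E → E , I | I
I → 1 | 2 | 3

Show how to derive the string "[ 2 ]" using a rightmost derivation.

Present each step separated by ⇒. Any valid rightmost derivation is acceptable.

L ⇒ [ E ] ⇒ [ I ] ⇒ [ 2 ]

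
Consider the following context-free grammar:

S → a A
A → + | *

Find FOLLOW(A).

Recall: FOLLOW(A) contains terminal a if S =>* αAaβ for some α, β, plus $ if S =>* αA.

We compute FOLLOW(A) using the standard algorithm.
FOLLOW(S) starts with {$}.
FIRST(A) = {*, +}
FIRST(S) = {a}
FOLLOW(A) = {$}
FOLLOW(S) = {$}
Therefore, FOLLOW(A) = {$}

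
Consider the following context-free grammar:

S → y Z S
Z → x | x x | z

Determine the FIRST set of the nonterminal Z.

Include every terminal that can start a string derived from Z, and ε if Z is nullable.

We compute FIRST(Z) using the standard algorithm.
FIRST(S) = {y}
FIRST(Z) = {x, z}
Therefore, FIRST(Z) = {x, z}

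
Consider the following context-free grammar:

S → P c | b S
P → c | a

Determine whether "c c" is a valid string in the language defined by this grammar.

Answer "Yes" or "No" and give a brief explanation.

Yes - a valid derivation exists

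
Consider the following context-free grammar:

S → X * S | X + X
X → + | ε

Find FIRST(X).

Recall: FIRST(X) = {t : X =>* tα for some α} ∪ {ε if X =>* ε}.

We compute FIRST(X) using the standard algorithm.
FIRST(S) = {*, +}
FIRST(X) = {+, ε}
Therefore, FIRST(X) = {+, ε}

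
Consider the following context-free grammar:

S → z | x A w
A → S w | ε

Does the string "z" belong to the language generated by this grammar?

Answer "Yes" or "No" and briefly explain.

Yes - a valid derivation exists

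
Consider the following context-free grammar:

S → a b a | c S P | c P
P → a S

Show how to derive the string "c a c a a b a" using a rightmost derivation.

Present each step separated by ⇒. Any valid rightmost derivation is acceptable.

S ⇒ c P ⇒ c a S ⇒ c a c P ⇒ c a c a S ⇒ c a c a a b a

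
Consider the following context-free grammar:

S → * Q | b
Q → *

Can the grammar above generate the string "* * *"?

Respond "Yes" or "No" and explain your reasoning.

No - no valid derivation exists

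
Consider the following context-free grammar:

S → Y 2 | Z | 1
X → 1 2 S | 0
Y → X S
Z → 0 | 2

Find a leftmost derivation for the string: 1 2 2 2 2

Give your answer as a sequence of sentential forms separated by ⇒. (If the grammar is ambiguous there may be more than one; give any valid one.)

S ⇒ Y 2 ⇒ X S 2 ⇒ 1 2 S S 2 ⇒ 1 2 Z S 2 ⇒ 1 2 2 S 2 ⇒ 1 2 2 Z 2 ⇒ 1 2 2 2 2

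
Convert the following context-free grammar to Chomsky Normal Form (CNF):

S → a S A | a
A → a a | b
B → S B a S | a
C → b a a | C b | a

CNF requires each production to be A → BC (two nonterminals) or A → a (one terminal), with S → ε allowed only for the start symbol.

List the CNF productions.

TA → a; S → a; A → b; B → a; TB → b; C → a; S → TA X0; X0 → S A; A → TA TA; B → S X1; X1 → B X2; X2 → TA S; C → TB X3; X3 → TA TA; C → C TB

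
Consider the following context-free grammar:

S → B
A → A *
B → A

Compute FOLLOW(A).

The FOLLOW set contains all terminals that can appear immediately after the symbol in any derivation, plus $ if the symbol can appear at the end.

We compute FOLLOW(A) using the standard algorithm.
FOLLOW(S) starts with {$}.
FIRST(A) = {}
FIRST(B) = {}
FIRST(S) = {}
FOLLOW(A) = {$, *}
FOLLOW(B) = {$}
FOLLOW(S) = {$}
Therefore, FOLLOW(A) = {$, *}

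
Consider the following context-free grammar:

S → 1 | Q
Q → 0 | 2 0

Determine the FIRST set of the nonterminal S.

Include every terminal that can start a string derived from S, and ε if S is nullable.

We compute FIRST(S) using the standard algorithm.
FIRST(Q) = {0, 2}
FIRST(S) = {0, 1, 2}
Therefore, FIRST(S) = {0, 1, 2}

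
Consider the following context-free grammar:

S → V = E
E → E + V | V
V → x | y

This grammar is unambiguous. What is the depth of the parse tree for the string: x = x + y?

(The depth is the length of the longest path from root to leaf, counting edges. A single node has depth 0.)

4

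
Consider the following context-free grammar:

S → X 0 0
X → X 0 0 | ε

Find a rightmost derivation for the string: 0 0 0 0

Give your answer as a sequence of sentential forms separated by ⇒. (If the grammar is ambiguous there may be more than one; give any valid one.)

S ⇒ X 0 0 ⇒ X 0 0 0 0 ⇒ 0 0 0 0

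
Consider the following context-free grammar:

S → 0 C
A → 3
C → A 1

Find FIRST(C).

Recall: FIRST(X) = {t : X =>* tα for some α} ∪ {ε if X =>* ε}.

We compute FIRST(C) using the standard algorithm.
FIRST(A) = {3}
FIRST(C) = {3}
FIRST(S) = {0}
Therefore, FIRST(C) = {3}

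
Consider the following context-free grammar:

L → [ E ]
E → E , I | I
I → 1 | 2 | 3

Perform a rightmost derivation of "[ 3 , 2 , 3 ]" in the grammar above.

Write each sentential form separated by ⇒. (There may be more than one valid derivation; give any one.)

L ⇒ [ E ] ⇒ [ E , I ] ⇒ [ E , 3 ] ⇒ [ E , I , 3 ] ⇒ [ E , 2 , 3 ] ⇒ [ I , 2 , 3 ] ⇒ [ 3 , 2 , 3 ]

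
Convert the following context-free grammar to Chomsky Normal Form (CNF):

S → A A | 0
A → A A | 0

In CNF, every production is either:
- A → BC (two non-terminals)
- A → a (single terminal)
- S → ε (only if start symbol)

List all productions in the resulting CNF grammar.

S → 0; A → 0; S → A A; A → A A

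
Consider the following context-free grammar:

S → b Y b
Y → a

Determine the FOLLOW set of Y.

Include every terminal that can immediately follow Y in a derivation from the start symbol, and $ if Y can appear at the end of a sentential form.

We compute FOLLOW(Y) using the standard algorithm.
FOLLOW(S) starts with {$}.
FIRST(S) = {b}
FIRST(Y) = {a}
FOLLOW(S) = {$}
FOLLOW(Y) = {b}
Therefore, FOLLOW(Y) = {b}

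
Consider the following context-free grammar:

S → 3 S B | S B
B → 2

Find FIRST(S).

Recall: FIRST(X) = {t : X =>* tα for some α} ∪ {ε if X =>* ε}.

We compute FIRST(S) using the standard algorithm.
FIRST(B) = {2}
FIRST(S) = {3}
Therefore, FIRST(S) = {3}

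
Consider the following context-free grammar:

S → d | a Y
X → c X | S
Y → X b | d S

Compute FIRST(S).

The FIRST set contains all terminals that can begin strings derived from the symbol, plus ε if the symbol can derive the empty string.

We compute FIRST(S) using the standard algorithm.
FIRST(S) = {a, d}
FIRST(X) = {a, c, d}
FIRST(Y) = {a, c, d}
Therefore, FIRST(S) = {a, d}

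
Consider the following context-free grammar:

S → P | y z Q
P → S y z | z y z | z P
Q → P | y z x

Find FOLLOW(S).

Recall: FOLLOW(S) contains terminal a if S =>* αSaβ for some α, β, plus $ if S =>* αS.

We compute FOLLOW(S) using the standard algorithm.
FOLLOW(S) starts with {$}.
FIRST(P) = {y, z}
FIRST(Q) = {y, z}
FIRST(S) = {y, z}
FOLLOW(P) = {$, y}
FOLLOW(Q) = {$, y}
FOLLOW(S) = {$, y}
Therefore, FOLLOW(S) = {$, y}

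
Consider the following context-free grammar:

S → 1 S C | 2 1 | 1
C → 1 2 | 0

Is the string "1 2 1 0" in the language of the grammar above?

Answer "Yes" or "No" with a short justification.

Yes - a valid derivation exists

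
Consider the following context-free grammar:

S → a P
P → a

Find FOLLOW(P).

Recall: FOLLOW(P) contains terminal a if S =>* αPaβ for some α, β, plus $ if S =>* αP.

We compute FOLLOW(P) using the standard algorithm.
FOLLOW(S) starts with {$}.
FIRST(P) = {a}
FIRST(S) = {a}
FOLLOW(P) = {$}
FOLLOW(S) = {$}
Therefore, FOLLOW(P) = {$}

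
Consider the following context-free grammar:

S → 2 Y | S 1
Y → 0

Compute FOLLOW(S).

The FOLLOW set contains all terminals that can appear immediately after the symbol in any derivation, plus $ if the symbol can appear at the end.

We compute FOLLOW(S) using the standard algorithm.
FOLLOW(S) starts with {$}.
FIRST(S) = {2}
FIRST(Y) = {0}
FOLLOW(S) = {$, 1}
FOLLOW(Y) = {$, 1}
Therefore, FOLLOW(S) = {$, 1}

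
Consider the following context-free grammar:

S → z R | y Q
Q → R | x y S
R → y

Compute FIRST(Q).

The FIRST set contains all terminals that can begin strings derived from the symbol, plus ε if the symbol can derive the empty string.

We compute FIRST(Q) using the standard algorithm.
FIRST(Q) = {x, y}
FIRST(R) = {y}
FIRST(S) = {y, z}
Therefore, FIRST(Q) = {x, y}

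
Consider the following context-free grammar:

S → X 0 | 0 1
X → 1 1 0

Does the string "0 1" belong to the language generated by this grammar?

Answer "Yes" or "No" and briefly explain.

Yes - a valid derivation exists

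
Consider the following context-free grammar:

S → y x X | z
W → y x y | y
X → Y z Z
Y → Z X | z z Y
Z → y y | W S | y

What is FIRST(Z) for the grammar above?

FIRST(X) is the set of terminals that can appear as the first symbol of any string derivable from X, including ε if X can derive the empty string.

We compute FIRST(Z) using the standard algorithm.
FIRST(S) = {y, z}
FIRST(W) = {y}
FIRST(X) = {y, z}
FIRST(Y) = {y, z}
FIRST(Z) = {y}
Therefore, FIRST(Z) = {y}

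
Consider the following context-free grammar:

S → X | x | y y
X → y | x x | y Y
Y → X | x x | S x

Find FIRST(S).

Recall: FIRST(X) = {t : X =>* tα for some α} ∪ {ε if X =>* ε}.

We compute FIRST(S) using the standard algorithm.
FIRST(S) = {x, y}
FIRST(X) = {x, y}
FIRST(Y) = {x, y}
Therefore, FIRST(S) = {x, y}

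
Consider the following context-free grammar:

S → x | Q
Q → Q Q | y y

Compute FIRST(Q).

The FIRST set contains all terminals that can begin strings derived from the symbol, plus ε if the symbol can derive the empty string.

We compute FIRST(Q) using the standard algorithm.
FIRST(Q) = {y}
FIRST(S) = {x, y}
Therefore, FIRST(Q) = {y}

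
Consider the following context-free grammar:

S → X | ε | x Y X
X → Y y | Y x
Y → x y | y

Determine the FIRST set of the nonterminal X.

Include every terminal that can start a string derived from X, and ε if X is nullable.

We compute FIRST(X) using the standard algorithm.
FIRST(S) = {x, y, ε}
FIRST(X) = {x, y}
FIRST(Y) = {x, y}
Therefore, FIRST(X) = {x, y}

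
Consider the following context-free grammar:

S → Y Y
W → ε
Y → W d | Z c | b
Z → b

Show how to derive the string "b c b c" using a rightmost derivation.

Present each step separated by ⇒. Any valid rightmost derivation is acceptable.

S ⇒ Y Y ⇒ Y Z c ⇒ Y b c ⇒ Z c b c ⇒ b c b c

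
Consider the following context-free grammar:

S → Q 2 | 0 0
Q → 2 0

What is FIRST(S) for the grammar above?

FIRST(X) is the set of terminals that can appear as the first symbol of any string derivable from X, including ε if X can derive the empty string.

We compute FIRST(S) using the standard algorithm.
FIRST(Q) = {2}
FIRST(S) = {0, 2}
Therefore, FIRST(S) = {0, 2}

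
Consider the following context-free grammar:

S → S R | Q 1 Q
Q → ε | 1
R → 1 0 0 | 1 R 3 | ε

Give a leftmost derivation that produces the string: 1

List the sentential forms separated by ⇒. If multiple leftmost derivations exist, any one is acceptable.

S ⇒ S R ⇒ Q 1 Q R ⇒ 1 Q R ⇒ 1 R ⇒ 1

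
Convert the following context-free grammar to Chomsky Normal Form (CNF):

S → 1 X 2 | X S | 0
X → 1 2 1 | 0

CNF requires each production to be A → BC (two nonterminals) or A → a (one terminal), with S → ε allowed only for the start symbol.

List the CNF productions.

T1 → 1; T2 → 2; S → 0; X → 0; S → T1 X0; X0 → X T2; S → X S; X → T1 X1; X1 → T2 T1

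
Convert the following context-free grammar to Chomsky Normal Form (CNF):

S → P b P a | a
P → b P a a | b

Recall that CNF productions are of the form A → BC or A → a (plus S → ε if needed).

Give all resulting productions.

TB → b; TA → a; S → a; P → b; S → P X0; X0 → TB X1; X1 → P TA; P → TB X2; X2 → P X3; X3 → TA TA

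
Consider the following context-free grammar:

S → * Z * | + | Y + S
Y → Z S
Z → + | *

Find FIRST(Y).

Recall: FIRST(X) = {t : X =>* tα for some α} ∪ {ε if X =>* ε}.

We compute FIRST(Y) using the standard algorithm.
FIRST(S) = {*, +}
FIRST(Y) = {*, +}
FIRST(Z) = {*, +}
Therefore, FIRST(Y) = {*, +}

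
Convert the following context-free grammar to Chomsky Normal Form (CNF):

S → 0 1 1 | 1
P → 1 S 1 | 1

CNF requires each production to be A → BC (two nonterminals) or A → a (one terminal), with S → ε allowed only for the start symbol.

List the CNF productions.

T0 → 0; T1 → 1; S → 1; P → 1; S → T0 X0; X0 → T1 T1; P → T1 X1; X1 → S T1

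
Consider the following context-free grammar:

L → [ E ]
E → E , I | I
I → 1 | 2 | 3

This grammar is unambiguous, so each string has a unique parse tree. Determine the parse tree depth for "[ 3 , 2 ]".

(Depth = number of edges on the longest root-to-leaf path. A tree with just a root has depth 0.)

4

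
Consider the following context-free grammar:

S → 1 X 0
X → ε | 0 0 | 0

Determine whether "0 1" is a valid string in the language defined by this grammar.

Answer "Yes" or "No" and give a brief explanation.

No - no valid derivation exists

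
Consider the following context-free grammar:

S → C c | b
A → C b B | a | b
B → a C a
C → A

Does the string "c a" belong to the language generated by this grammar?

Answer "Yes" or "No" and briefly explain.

No - no valid derivation exists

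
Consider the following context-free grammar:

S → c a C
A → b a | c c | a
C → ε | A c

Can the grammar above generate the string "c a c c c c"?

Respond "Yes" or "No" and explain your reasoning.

No - no valid derivation exists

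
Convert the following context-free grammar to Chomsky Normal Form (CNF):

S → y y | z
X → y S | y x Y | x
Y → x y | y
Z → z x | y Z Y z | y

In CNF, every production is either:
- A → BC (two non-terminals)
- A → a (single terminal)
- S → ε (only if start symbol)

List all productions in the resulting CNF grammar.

TY → y; S → z; TX → x; X → x; Y → y; TZ → z; Z → y; S → TY TY; X → TY S; X → TY X0; X0 → TX Y; Y → TX TY; Z → TZ TX; Z → TY X1; X1 → Z X2; X2 → Y TZ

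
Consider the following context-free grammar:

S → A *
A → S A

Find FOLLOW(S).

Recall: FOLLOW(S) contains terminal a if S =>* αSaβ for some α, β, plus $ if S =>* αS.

We compute FOLLOW(S) using the standard algorithm.
FOLLOW(S) starts with {$}.
FIRST(A) = {}
FIRST(S) = {}
FOLLOW(A) = {*}
FOLLOW(S) = {$}
Therefore, FOLLOW(S) = {$}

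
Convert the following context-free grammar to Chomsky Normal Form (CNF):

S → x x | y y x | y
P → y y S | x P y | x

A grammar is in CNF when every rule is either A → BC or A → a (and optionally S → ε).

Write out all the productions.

TX → x; TY → y; S → y; P → x; S → TX TX; S → TY X0; X0 → TY TX; P → TY X1; X1 → TY S; P → TX X2; X2 → P TY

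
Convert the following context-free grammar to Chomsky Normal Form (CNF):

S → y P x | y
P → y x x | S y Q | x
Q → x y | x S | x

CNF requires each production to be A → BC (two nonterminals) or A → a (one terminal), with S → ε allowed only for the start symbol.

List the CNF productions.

TY → y; TX → x; S → y; P → x; Q → x; S → TY X0; X0 → P TX; P → TY X1; X1 → TX TX; P → S X2; X2 → TY Q; Q → TX TY; Q → TX S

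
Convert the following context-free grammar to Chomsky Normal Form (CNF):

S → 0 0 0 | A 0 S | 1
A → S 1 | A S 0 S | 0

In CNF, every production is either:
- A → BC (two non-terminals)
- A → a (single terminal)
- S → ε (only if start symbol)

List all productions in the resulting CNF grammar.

T0 → 0; S → 1; T1 → 1; A → 0; S → T0 X0; X0 → T0 T0; S → A X1; X1 → T0 S; A → S T1; A → A X2; X2 → S X3; X3 → T0 S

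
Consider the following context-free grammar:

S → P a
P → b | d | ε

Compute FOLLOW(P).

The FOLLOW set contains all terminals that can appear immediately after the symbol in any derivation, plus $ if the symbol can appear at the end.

We compute FOLLOW(P) using the standard algorithm.
FOLLOW(S) starts with {$}.
FIRST(P) = {b, d, ε}
FIRST(S) = {a, b, d}
FOLLOW(P) = {a}
FOLLOW(S) = {$}
Therefore, FOLLOW(P) = {a}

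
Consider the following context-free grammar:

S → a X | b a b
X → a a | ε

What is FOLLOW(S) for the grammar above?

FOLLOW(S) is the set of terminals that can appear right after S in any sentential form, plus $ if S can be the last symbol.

We compute FOLLOW(S) using the standard algorithm.
FOLLOW(S) starts with {$}.
FIRST(S) = {a, b}
FIRST(X) = {a, ε}
FOLLOW(S) = {$}
FOLLOW(X) = {$}
Therefore, FOLLOW(S) = {$}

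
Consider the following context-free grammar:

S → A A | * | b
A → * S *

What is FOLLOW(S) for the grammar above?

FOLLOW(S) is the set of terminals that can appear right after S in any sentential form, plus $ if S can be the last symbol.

We compute FOLLOW(S) using the standard algorithm.
FOLLOW(S) starts with {$}.
FIRST(A) = {*}
FIRST(S) = {*, b}
FOLLOW(A) = {$, *}
FOLLOW(S) = {$, *}
Therefore, FOLLOW(S) = {$, *}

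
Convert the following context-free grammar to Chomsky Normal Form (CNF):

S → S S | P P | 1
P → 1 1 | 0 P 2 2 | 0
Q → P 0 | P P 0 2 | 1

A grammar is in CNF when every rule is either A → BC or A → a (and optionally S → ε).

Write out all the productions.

S → 1; T1 → 1; T0 → 0; T2 → 2; P → 0; Q → 1; S → S S; S → P P; P → T1 T1; P → T0 X0; X0 → P X1; X1 → T2 T2; Q → P T0; Q → P X2; X2 → P X3; X3 → T0 T2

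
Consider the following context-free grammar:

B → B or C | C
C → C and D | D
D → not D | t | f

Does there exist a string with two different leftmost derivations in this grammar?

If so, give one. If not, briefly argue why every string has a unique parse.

No - every string in the language has a unique leftmost derivation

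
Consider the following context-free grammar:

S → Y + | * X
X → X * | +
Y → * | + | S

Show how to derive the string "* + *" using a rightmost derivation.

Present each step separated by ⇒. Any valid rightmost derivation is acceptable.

S ⇒ * X ⇒ * X * ⇒ * + *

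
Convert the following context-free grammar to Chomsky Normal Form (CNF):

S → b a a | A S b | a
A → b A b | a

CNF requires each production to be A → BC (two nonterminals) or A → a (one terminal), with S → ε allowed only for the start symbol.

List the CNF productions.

TB → b; TA → a; S → a; A → a; S → TB X0; X0 → TA TA; S → A X1; X1 → S TB; A → TB X2; X2 → A TB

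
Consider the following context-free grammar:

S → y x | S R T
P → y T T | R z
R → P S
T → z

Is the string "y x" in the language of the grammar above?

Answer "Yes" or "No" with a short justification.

Yes - a valid derivation exists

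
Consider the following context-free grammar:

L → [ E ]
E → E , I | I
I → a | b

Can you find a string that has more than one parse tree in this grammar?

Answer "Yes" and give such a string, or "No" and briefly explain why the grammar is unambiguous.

No - the grammar is unambiguous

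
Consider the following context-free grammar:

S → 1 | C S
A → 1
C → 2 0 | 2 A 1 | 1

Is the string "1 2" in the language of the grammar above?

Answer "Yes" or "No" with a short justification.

No - no valid derivation exists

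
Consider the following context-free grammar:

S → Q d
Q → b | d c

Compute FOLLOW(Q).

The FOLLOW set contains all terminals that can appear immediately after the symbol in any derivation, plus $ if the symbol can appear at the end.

We compute FOLLOW(Q) using the standard algorithm.
FOLLOW(S) starts with {$}.
FIRST(Q) = {b, d}
FIRST(S) = {b, d}
FOLLOW(Q) = {d}
FOLLOW(S) = {$}
Therefore, FOLLOW(Q) = {d}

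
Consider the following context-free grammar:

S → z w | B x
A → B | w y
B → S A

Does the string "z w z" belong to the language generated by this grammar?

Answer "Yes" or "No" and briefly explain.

No - no valid derivation exists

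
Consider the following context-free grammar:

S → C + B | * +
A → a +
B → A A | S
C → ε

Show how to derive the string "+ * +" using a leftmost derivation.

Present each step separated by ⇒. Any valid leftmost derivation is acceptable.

S ⇒ C + B ⇒ + B ⇒ + S ⇒ + * +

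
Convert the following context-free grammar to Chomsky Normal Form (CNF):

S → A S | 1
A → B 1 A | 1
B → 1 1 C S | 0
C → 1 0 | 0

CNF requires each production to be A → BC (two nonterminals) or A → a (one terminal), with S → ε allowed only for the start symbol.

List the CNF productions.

S → 1; T1 → 1; A → 1; B → 0; T0 → 0; C → 0; S → A S; A → B X0; X0 → T1 A; B → T1 X1; X1 → T1 X2; X2 → C S; C → T1 T0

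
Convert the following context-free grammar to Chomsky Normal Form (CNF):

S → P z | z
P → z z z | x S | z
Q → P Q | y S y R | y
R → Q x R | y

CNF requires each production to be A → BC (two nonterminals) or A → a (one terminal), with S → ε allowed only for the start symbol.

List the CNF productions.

TZ → z; S → z; TX → x; P → z; TY → y; Q → y; R → y; S → P TZ; P → TZ X0; X0 → TZ TZ; P → TX S; Q → P Q; Q → TY X1; X1 → S X2; X2 → TY R; R → Q X3; X3 → TX R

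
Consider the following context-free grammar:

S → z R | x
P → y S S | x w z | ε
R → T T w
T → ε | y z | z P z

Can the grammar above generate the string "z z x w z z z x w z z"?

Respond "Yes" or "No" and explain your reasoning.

No - no valid derivation exists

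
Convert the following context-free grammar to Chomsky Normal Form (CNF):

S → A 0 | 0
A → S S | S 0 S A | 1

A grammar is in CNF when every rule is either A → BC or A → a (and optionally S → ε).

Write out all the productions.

T0 → 0; S → 0; A → 1; S → A T0; A → S S; A → S X0; X0 → T0 X1; X1 → S A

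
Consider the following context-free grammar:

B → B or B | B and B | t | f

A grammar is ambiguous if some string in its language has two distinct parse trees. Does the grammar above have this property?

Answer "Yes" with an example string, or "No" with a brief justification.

Yes - the string 't and f or f or t' has two distinct parse trees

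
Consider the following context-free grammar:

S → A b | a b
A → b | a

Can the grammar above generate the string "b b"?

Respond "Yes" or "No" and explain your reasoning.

Yes - a valid derivation exists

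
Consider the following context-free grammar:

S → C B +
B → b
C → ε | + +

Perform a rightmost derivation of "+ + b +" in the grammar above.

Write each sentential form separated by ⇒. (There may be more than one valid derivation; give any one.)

S ⇒ C B + ⇒ C b + ⇒ + + b +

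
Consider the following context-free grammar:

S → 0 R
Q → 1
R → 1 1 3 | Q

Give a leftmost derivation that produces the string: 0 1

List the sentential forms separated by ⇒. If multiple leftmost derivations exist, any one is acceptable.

S ⇒ 0 R ⇒ 0 Q ⇒ 0 1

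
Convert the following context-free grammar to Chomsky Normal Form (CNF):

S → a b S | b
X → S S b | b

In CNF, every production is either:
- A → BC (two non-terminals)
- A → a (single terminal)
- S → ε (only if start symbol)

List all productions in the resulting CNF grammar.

TA → a; TB → b; S → b; X → b; S → TA X0; X0 → TB S; X → S X1; X1 → S TB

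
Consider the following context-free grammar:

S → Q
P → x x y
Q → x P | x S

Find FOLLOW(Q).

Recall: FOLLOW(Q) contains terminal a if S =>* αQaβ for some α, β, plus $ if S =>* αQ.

We compute FOLLOW(Q) using the standard algorithm.
FOLLOW(S) starts with {$}.
FIRST(P) = {x}
FIRST(Q) = {x}
FIRST(S) = {x}
FOLLOW(P) = {$}
FOLLOW(Q) = {$}
FOLLOW(S) = {$}
Therefore, FOLLOW(Q) = {$}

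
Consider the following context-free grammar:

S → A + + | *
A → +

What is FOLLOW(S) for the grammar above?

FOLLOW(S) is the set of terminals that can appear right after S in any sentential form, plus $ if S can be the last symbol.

We compute FOLLOW(S) using the standard algorithm.
FOLLOW(S) starts with {$}.
FIRST(A) = {+}
FIRST(S) = {*, +}
FOLLOW(A) = {+}
FOLLOW(S) = {$}
Therefore, FOLLOW(S) = {$}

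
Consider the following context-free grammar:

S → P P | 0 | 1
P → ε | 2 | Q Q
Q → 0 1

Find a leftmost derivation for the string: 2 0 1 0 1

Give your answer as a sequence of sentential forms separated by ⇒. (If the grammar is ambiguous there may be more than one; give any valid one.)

S ⇒ P P ⇒ 2 P ⇒ 2 Q Q ⇒ 2 0 1 Q ⇒ 2 0 1 0 1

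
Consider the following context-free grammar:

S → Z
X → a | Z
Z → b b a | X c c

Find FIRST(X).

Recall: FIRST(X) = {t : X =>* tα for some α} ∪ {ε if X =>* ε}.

We compute FIRST(X) using the standard algorithm.
FIRST(S) = {a, b}
FIRST(X) = {a, b}
FIRST(Z) = {a, b}
Therefore, FIRST(X) = {a, b}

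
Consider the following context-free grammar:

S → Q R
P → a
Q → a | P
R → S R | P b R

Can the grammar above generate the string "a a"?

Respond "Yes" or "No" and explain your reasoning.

No - no valid derivation exists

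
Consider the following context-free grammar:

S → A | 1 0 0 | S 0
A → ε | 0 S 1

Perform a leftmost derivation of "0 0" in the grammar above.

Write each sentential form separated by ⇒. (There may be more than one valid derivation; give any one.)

S ⇒ S 0 ⇒ S 0 0 ⇒ A 0 0 ⇒ 0 0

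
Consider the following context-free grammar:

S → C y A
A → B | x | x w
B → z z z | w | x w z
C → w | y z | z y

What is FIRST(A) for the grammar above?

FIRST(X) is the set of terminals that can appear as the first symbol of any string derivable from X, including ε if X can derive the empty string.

We compute FIRST(A) using the standard algorithm.
FIRST(A) = {w, x, z}
FIRST(B) = {w, x, z}
FIRST(C) = {w, y, z}
FIRST(S) = {w, y, z}
Therefore, FIRST(A) = {w, x, z}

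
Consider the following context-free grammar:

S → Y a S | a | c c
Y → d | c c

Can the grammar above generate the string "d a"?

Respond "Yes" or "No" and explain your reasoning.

No - no valid derivation exists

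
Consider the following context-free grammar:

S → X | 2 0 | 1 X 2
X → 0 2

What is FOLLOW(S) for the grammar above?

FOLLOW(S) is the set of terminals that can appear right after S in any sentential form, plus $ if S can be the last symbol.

We compute FOLLOW(S) using the standard algorithm.
FOLLOW(S) starts with {$}.
FIRST(S) = {0, 1, 2}
FIRST(X) = {0}
FOLLOW(S) = {$}
FOLLOW(X) = {$, 2}
Therefore, FOLLOW(S) = {$}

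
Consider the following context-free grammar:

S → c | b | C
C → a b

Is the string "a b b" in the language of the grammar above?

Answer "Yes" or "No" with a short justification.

No - no valid derivation exists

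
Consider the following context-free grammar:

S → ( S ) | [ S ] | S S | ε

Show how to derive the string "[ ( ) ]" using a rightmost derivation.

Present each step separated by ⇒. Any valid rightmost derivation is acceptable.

S ⇒ [ S ] ⇒ [ ( S ) ] ⇒ [ ( ) ]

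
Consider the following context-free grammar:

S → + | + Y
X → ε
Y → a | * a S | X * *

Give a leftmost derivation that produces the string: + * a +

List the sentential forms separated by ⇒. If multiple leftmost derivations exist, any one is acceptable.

S ⇒ + Y ⇒ + * a S ⇒ + * a +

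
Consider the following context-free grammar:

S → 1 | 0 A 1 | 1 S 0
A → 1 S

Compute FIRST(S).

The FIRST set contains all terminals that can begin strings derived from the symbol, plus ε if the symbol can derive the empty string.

We compute FIRST(S) using the standard algorithm.
FIRST(A) = {1}
FIRST(S) = {0, 1}
Therefore, FIRST(S) = {0, 1}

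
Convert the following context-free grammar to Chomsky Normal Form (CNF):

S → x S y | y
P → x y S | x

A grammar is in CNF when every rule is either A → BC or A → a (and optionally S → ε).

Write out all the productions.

TX → x; TY → y; S → y; P → x; S → TX X0; X0 → S TY; P → TX X1; X1 → TY S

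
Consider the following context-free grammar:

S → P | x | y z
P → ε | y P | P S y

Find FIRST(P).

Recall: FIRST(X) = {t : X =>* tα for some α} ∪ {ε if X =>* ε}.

We compute FIRST(P) using the standard algorithm.
FIRST(P) = {x, y, ε}
FIRST(S) = {x, y, ε}
Therefore, FIRST(P) = {x, y, ε}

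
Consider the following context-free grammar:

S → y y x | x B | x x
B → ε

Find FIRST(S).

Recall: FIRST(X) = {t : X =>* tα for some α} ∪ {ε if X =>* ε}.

We compute FIRST(S) using the standard algorithm.
FIRST(B) = {ε}
FIRST(S) = {x, y}
Therefore, FIRST(S) = {x, y}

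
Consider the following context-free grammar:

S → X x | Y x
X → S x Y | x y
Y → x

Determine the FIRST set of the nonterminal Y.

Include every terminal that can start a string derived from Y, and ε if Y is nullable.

We compute FIRST(Y) using the standard algorithm.
FIRST(S) = {x}
FIRST(X) = {x}
FIRST(Y) = {x}
Therefore, FIRST(Y) = {x}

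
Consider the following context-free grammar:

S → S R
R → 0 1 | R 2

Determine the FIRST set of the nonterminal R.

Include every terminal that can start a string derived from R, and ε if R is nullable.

We compute FIRST(R) using the standard algorithm.
FIRST(R) = {0}
FIRST(S) = {}
Therefore, FIRST(R) = {0}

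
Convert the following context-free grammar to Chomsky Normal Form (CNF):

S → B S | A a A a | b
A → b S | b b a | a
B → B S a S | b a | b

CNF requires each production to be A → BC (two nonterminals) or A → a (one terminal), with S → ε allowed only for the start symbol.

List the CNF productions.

TA → a; S → b; TB → b; A → a; B → b; S → B S; S → A X0; X0 → TA X1; X1 → A TA; A → TB S; A → TB X2; X2 → TB TA; B → B X3; X3 → S X4; X4 → TA S; B → TB TA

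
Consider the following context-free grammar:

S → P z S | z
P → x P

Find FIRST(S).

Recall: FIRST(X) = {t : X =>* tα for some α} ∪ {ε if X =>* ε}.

We compute FIRST(S) using the standard algorithm.
FIRST(P) = {x}
FIRST(S) = {x, z}
Therefore, FIRST(S) = {x, z}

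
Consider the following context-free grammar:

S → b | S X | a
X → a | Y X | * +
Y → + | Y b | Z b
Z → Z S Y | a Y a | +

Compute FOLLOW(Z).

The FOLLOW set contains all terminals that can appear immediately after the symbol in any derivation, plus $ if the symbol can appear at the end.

We compute FOLLOW(Z) using the standard algorithm.
FOLLOW(S) starts with {$}.
FIRST(S) = {a, b}
FIRST(X) = {*, +, a}
FIRST(Y) = {+, a}
FIRST(Z) = {+, a}
FOLLOW(S) = {$, *, +, a}
FOLLOW(X) = {$, *, +, a}
FOLLOW(Y) = {*, +, a, b}
FOLLOW(Z) = {a, b}
Therefore, FOLLOW(Z) = {a, b}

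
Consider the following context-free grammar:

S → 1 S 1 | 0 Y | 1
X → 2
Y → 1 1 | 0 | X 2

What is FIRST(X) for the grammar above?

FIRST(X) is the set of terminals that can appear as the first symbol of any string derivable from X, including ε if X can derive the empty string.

We compute FIRST(X) using the standard algorithm.
FIRST(S) = {0, 1}
FIRST(X) = {2}
FIRST(Y) = {0, 1, 2}
Therefore, FIRST(X) = {2}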